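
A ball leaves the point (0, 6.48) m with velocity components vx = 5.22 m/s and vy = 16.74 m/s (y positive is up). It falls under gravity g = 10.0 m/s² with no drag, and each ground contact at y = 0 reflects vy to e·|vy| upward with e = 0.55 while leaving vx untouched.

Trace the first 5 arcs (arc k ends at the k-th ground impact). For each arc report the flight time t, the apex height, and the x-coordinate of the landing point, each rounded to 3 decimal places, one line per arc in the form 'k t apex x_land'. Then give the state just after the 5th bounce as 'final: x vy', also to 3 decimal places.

Arc 1: start y=6.480, vy=16.740 → t=3.698, apex=20.491, x_land=19.306, impact vy=-20.244
  bounce: vy ← 0.55·20.244 = 11.134
Arc 2: start y=0.000, vy=11.134 → t=2.227, apex=6.199, x_land=30.930, impact vy=-11.134
  bounce: vy ← 0.55·11.134 = 6.124
Arc 3: start y=0.000, vy=6.124 → t=1.225, apex=1.875, x_land=37.323, impact vy=-6.124
  bounce: vy ← 0.55·6.124 = 3.368
Arc 4: start y=0.000, vy=3.368 → t=0.674, apex=0.567, x_land=40.840, impact vy=-3.368
  bounce: vy ← 0.55·3.368 = 1.852
Arc 5: start y=0.000, vy=1.852 → t=0.370, apex=0.172, x_land=42.774, impact vy=-1.852
  bounce: vy ← 0.55·1.852 = 1.019

1 3.698 20.491 19.306
2 2.227 6.199 30.930
3 1.225 1.875 37.323
4 0.674 0.567 40.840
5 0.370 0.172 42.774
final: 42.774 1.019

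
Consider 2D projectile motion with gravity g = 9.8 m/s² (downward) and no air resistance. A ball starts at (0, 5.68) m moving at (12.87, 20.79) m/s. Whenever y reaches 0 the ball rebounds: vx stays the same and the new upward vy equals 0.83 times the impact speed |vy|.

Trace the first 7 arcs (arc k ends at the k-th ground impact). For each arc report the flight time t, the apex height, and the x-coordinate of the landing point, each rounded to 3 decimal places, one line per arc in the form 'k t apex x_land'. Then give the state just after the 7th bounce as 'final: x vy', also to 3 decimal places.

Arc 1: start y=5.680, vy=20.790 → t=4.500, apex=27.732, x_land=57.921, impact vy=-23.314
  bounce: vy ← 0.83·23.314 = 19.351
Arc 2: start y=0.000, vy=19.351 → t=3.949, apex=19.105, x_land=108.746, impact vy=-19.351
  bounce: vy ← 0.83·19.351 = 16.061
Arc 3: start y=0.000, vy=16.061 → t=3.278, apex=13.161, x_land=150.931, impact vy=-16.061
  bounce: vy ← 0.83·16.061 = 13.331
Arc 4: start y=0.000, vy=13.331 → t=2.721, apex=9.067, x_land=185.945, impact vy=-13.331
  bounce: vy ← 0.83·13.331 = 11.065
Arc 5: start y=0.000, vy=11.065 → t=2.258, apex=6.246, x_land=215.006, impact vy=-11.065
  bounce: vy ← 0.83·11.065 = 9.184
Arc 6: start y=0.000, vy=9.184 → t=1.874, apex=4.303, x_land=239.127, impact vy=-9.184
  bounce: vy ← 0.83·9.184 = 7.622
Arc 7: start y=0.000, vy=7.622 → t=1.556, apex=2.964, x_land=259.147, impact vy=-7.622
  bounce: vy ← 0.83·7.622 = 6.327

1 4.500 27.732 57.921
2 3.949 19.105 108.746
3 3.278 13.161 150.931
4 2.721 9.067 185.945
5 2.258 6.246 215.006
6 1.874 4.303 239.127
7 1.556 2.964 259.147
final: 259.147 6.327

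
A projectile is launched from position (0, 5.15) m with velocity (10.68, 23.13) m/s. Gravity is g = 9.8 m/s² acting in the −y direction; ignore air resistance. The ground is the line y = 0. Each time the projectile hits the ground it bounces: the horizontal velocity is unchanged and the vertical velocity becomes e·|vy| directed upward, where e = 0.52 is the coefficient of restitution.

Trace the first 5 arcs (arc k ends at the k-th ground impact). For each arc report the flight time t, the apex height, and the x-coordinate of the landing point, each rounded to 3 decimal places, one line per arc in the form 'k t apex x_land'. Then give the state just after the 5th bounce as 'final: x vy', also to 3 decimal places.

1 4.933 32.446 52.689
2 2.676 8.773 81.271
3 1.392 2.372 96.133
4 0.724 0.641 103.862
5 0.376 0.173 107.880
final: 107.880 0.959

Arc 1: start y=5.150, vy=23.130 → t=4.933, apex=32.446, x_land=52.689, impact vy=-25.218
  bounce: vy ← 0.52·25.218 = 13.113
Arc 2: start y=0.000, vy=13.113 → t=2.676, apex=8.773, x_land=81.271, impact vy=-13.113
  bounce: vy ← 0.52·13.113 = 6.819
Arc 3: start y=0.000, vy=6.819 → t=1.392, apex=2.372, x_land=96.133, impact vy=-6.819
  bounce: vy ← 0.52·6.819 = 3.546
Arc 4: start y=0.000, vy=3.546 → t=0.724, apex=0.641, x_land=103.862, impact vy=-3.546
  bounce: vy ← 0.52·3.546 = 1.844
Arc 5: start y=0.000, vy=1.844 → t=0.376, apex=0.173, x_land=107.880, impact vy=-1.844
  bounce: vy ← 0.52·1.844 = 0.959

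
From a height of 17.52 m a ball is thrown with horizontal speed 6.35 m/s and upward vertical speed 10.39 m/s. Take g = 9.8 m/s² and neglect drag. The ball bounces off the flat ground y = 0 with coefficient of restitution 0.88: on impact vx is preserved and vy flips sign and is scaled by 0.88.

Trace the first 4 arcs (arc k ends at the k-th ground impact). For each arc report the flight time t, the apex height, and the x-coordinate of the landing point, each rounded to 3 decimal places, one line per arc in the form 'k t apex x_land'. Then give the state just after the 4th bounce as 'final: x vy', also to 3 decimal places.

Arc 1: start y=17.520, vy=10.390 → t=3.228, apex=23.028, x_land=20.498, impact vy=-21.245
  bounce: vy ← 0.88·21.245 = 18.695
Arc 2: start y=0.000, vy=18.695 → t=3.815, apex=17.833, x_land=44.726, impact vy=-18.695
  bounce: vy ← 0.88·18.695 = 16.452
Arc 3: start y=0.000, vy=16.452 → t=3.358, apex=13.810, x_land=66.046, impact vy=-16.452
  bounce: vy ← 0.88·16.452 = 14.478
Arc 4: start y=0.000, vy=14.478 → t=2.955, apex=10.694, x_land=84.808, impact vy=-14.478
  bounce: vy ← 0.88·14.478 = 12.740

1 3.228 23.028 20.498
2 3.815 17.833 44.726
3 3.358 13.810 66.046
4 2.955 10.694 84.808
final: 84.808 12.740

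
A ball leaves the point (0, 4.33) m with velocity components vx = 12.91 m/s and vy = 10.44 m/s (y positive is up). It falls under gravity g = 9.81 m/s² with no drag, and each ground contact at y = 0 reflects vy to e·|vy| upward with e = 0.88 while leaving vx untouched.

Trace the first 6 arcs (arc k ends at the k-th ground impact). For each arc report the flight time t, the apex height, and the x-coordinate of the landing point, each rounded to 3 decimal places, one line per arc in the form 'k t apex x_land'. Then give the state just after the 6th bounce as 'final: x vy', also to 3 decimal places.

Arc 1: start y=4.330, vy=10.440 → t=2.484, apex=9.885, x_land=32.066, impact vy=-13.927
  bounce: vy ← 0.88·13.927 = 12.255
Arc 2: start y=0.000, vy=12.255 → t=2.499, apex=7.655, x_land=64.323, impact vy=-12.255
  bounce: vy ← 0.88·12.255 = 10.785
Arc 3: start y=0.000, vy=10.785 → t=2.199, apex=5.928, x_land=92.708, impact vy=-10.785
  bounce: vy ← 0.88·10.785 = 9.491
Arc 4: start y=0.000, vy=9.491 → t=1.935, apex=4.591, x_land=117.687, impact vy=-9.491
  bounce: vy ← 0.88·9.491 = 8.352
Arc 5: start y=0.000, vy=8.352 → t=1.703, apex=3.555, x_land=139.669, impact vy=-8.352
  bounce: vy ← 0.88·8.352 = 7.349
Arc 6: start y=0.000, vy=7.349 → t=1.498, apex=2.753, x_land=159.013, impact vy=-7.349
  bounce: vy ← 0.88·7.349 = 6.468

1 2.484 9.885 32.066
2 2.499 7.655 64.323
3 2.199 5.928 92.708
4 1.935 4.591 117.687
5 1.703 3.555 139.669
6 1.498 2.753 159.013
final: 159.013 6.468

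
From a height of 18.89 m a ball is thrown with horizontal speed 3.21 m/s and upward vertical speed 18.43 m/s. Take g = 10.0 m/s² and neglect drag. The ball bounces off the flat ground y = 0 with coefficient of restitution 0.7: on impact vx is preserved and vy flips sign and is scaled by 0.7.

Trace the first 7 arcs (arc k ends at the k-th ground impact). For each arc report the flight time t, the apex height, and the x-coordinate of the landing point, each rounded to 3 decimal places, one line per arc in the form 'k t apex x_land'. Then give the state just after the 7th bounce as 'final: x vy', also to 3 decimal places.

Arc 1: start y=18.890, vy=18.430 → t=4.522, apex=35.873, x_land=14.514, impact vy=-26.786
  bounce: vy ← 0.7·26.786 = 18.750
Arc 2: start y=0.000, vy=18.750 → t=3.750, apex=17.578, x_land=26.552, impact vy=-18.750
  bounce: vy ← 0.7·18.750 = 13.125
Arc 3: start y=0.000, vy=13.125 → t=2.625, apex=8.613, x_land=34.978, impact vy=-13.125
  bounce: vy ← 0.7·13.125 = 9.187
Arc 4: start y=0.000, vy=9.187 → t=1.837, apex=4.220, x_land=40.876, impact vy=-9.187
  bounce: vy ← 0.7·9.187 = 6.431
Arc 5: start y=0.000, vy=6.431 → t=1.286, apex=2.068, x_land=45.005, impact vy=-6.431
  bounce: vy ← 0.7·6.431 = 4.502
Arc 6: start y=0.000, vy=4.502 → t=0.900, apex=1.013, x_land=47.895, impact vy=-4.502
  bounce: vy ← 0.7·4.502 = 3.151
Arc 7: start y=0.000, vy=3.151 → t=0.630, apex=0.497, x_land=49.918, impact vy=-3.151
  bounce: vy ← 0.7·3.151 = 2.206

1 4.522 35.873 14.514
2 3.750 17.578 26.552
3 2.625 8.613 34.978
4 1.837 4.220 40.876
5 1.286 2.068 45.005
6 0.900 1.013 47.895
7 0.630 0.497 49.918
final: 49.918 2.206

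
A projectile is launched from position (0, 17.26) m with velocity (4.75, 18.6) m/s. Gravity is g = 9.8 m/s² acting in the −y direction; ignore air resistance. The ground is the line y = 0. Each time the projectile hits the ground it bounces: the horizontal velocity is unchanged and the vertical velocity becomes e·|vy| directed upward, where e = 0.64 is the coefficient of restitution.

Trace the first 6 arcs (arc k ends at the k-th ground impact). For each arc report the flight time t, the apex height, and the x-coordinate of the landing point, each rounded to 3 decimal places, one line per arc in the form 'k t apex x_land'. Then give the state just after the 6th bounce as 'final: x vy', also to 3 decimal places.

Arc 1: start y=17.260, vy=18.600 → t=4.567, apex=34.911, x_land=21.694, impact vy=-26.158
  bounce: vy ← 0.64·26.158 = 16.741
Arc 2: start y=0.000, vy=16.741 → t=3.417, apex=14.300, x_land=37.923, impact vy=-16.741
  bounce: vy ← 0.64·16.741 = 10.714
Arc 3: start y=0.000, vy=10.714 → t=2.187, apex=5.857, x_land=48.309, impact vy=-10.714
  bounce: vy ← 0.64·10.714 = 6.857
Arc 4: start y=0.000, vy=6.857 → t=1.399, apex=2.399, x_land=54.957, impact vy=-6.857
  bounce: vy ← 0.64·6.857 = 4.389
Arc 5: start y=0.000, vy=4.389 → t=0.896, apex=0.983, x_land=59.211, impact vy=-4.389
  bounce: vy ← 0.64·4.389 = 2.809
Arc 6: start y=0.000, vy=2.809 → t=0.573, apex=0.402, x_land=61.934, impact vy=-2.809
  bounce: vy ← 0.64·2.809 = 1.798

1 4.567 34.911 21.694
2 3.417 14.300 37.923
3 2.187 5.857 48.309
4 1.399 2.399 54.957
5 0.896 0.983 59.211
6 0.573 0.402 61.934
final: 61.934 1.798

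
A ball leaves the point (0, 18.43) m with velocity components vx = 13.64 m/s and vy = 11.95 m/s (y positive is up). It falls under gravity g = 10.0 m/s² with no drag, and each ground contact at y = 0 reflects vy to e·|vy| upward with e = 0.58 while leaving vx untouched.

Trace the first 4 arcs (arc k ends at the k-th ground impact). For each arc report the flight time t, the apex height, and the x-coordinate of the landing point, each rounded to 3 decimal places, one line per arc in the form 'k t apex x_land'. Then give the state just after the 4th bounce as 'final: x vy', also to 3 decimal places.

Arc 1: start y=18.430, vy=11.950 → t=3.456, apex=25.570, x_land=47.146, impact vy=-22.614
  bounce: vy ← 0.58·22.614 = 13.116
Arc 2: start y=0.000, vy=13.116 → t=2.623, apex=8.602, x_land=82.927, impact vy=-13.116
  bounce: vy ← 0.58·13.116 = 7.607
Arc 3: start y=0.000, vy=7.607 → t=1.521, apex=2.894, x_land=103.680, impact vy=-7.607
  bounce: vy ← 0.58·7.607 = 4.412
Arc 4: start y=0.000, vy=4.412 → t=0.882, apex=0.973, x_land=115.716, impact vy=-4.412
  bounce: vy ← 0.58·4.412 = 2.559

1 3.456 25.570 47.146
2 2.623 8.602 82.927
3 1.521 2.894 103.680
4 0.882 0.973 115.716
final: 115.716 2.559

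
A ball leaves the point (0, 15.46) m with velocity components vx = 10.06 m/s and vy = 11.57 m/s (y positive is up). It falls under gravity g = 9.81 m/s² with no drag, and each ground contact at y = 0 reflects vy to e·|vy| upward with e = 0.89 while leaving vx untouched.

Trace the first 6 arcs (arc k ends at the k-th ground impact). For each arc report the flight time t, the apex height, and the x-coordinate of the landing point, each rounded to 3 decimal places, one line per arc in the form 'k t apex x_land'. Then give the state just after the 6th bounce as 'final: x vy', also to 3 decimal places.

1 3.311 22.283 33.307
2 3.794 17.650 71.473
3 3.377 13.981 105.442
4 3.005 11.074 135.674
5 2.675 8.772 162.580
6 2.380 6.948 186.527
final: 186.527 10.391

Arc 1: start y=15.460, vy=11.570 → t=3.311, apex=22.283, x_land=33.307, impact vy=-20.909
  bounce: vy ← 0.89·20.909 = 18.609
Arc 2: start y=0.000, vy=18.609 → t=3.794, apex=17.650, x_land=71.473, impact vy=-18.609
  bounce: vy ← 0.89·18.609 = 16.562
Arc 3: start y=0.000, vy=16.562 → t=3.377, apex=13.981, x_land=105.442, impact vy=-16.562
  bounce: vy ← 0.89·16.562 = 14.740
Arc 4: start y=0.000, vy=14.740 → t=3.005, apex=11.074, x_land=135.674, impact vy=-14.740
  bounce: vy ← 0.89·14.740 = 13.119
Arc 5: start y=0.000, vy=13.119 → t=2.675, apex=8.772, x_land=162.580, impact vy=-13.119
  bounce: vy ← 0.89·13.119 = 11.676
Arc 6: start y=0.000, vy=11.676 → t=2.380, apex=6.948, x_land=186.527, impact vy=-11.676
  bounce: vy ← 0.89·11.676 = 10.391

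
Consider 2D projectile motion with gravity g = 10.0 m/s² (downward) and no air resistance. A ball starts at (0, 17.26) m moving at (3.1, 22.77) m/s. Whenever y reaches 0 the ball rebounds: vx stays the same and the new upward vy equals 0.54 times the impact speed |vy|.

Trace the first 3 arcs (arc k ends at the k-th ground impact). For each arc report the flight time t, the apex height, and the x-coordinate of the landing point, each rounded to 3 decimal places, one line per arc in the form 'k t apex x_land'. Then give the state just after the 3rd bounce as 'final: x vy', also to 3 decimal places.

1 5.216 43.184 16.169
2 3.174 12.592 26.008
3 1.714 3.672 31.321
final: 31.321 4.628

Arc 1: start y=17.260, vy=22.770 → t=5.216, apex=43.184, x_land=16.169, impact vy=-29.388
  bounce: vy ← 0.54·29.388 = 15.870
Arc 2: start y=0.000, vy=15.870 → t=3.174, apex=12.592, x_land=26.008, impact vy=-15.870
  bounce: vy ← 0.54·15.870 = 8.570
Arc 3: start y=0.000, vy=8.570 → t=1.714, apex=3.672, x_land=31.321, impact vy=-8.570
  bounce: vy ← 0.54·8.570 = 4.628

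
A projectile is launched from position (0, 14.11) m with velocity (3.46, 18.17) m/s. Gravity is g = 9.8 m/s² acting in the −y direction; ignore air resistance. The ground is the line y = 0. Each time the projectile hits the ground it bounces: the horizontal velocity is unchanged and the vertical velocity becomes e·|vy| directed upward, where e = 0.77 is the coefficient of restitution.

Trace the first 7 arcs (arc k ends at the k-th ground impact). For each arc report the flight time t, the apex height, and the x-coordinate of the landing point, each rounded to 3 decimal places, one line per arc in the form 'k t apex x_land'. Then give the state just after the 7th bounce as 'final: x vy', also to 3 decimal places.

Arc 1: start y=14.110, vy=18.170 → t=4.367, apex=30.954, x_land=15.112, impact vy=-24.631
  bounce: vy ← 0.77·24.631 = 18.966
Arc 2: start y=0.000, vy=18.966 → t=3.871, apex=18.353, x_land=28.504, impact vy=-18.966
  bounce: vy ← 0.77·18.966 = 14.604
Arc 3: start y=0.000, vy=14.604 → t=2.980, apex=10.881, x_land=38.816, impact vy=-14.604
  bounce: vy ← 0.77·14.604 = 11.245
Arc 4: start y=0.000, vy=11.245 → t=2.295, apex=6.452, x_land=46.756, impact vy=-11.245
  bounce: vy ← 0.77·11.245 = 8.659
Arc 5: start y=0.000, vy=8.659 → t=1.767, apex=3.825, x_land=52.871, impact vy=-8.659
  bounce: vy ← 0.77·8.659 = 6.667
Arc 6: start y=0.000, vy=6.667 → t=1.361, apex=2.268, x_land=57.578, impact vy=-6.667
  bounce: vy ← 0.77·6.667 = 5.134
Arc 7: start y=0.000, vy=5.134 → t=1.048, apex=1.345, x_land=61.203, impact vy=-5.134
  bounce: vy ← 0.77·5.134 = 3.953

1 4.367 30.954 15.112
2 3.871 18.353 28.504
3 2.980 10.881 38.816
4 2.295 6.452 46.756
5 1.767 3.825 52.871
6 1.361 2.268 57.578
7 1.048 1.345 61.203
final: 61.203 3.953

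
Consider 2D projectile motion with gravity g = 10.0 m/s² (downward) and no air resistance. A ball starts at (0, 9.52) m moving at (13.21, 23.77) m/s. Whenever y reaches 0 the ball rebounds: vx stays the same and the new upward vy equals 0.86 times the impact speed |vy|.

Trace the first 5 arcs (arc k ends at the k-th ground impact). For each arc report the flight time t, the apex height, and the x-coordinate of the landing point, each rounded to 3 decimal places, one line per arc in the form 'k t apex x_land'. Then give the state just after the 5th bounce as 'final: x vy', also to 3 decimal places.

1 5.125 37.771 67.708
2 4.727 27.935 130.156
3 4.066 20.661 183.862
4 3.496 15.281 230.049
5 3.007 11.302 269.770
final: 269.770 12.930

Arc 1: start y=9.520, vy=23.770 → t=5.125, apex=37.771, x_land=67.708, impact vy=-27.485
  bounce: vy ← 0.86·27.485 = 23.637
Arc 2: start y=0.000, vy=23.637 → t=4.727, apex=27.935, x_land=130.156, impact vy=-23.637
  bounce: vy ← 0.86·23.637 = 20.328
Arc 3: start y=0.000, vy=20.328 → t=4.066, apex=20.661, x_land=183.862, impact vy=-20.328
  bounce: vy ← 0.86·20.328 = 17.482
Arc 4: start y=0.000, vy=17.482 → t=3.496, apex=15.281, x_land=230.049, impact vy=-17.482
  bounce: vy ← 0.86·17.482 = 15.034
Arc 5: start y=0.000, vy=15.034 → t=3.007, apex=11.302, x_land=269.770, impact vy=-15.034
  bounce: vy ← 0.86·15.034 = 12.930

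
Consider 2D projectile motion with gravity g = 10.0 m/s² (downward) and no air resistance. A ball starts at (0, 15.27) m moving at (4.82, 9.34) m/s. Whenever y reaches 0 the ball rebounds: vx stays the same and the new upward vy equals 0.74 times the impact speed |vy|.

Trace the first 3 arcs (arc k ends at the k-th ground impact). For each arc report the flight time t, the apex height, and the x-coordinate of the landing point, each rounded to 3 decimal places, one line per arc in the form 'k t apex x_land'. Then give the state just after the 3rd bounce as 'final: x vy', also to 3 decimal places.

Arc 1: start y=15.270, vy=9.340 → t=2.916, apex=19.632, x_land=14.053, impact vy=-19.815
  bounce: vy ← 0.74·19.815 = 14.663
Arc 2: start y=0.000, vy=14.663 → t=2.933, apex=10.750, x_land=28.188, impact vy=-14.663
  bounce: vy ← 0.74·14.663 = 10.851
Arc 3: start y=0.000, vy=10.851 → t=2.170, apex=5.887, x_land=38.648, impact vy=-10.851
  bounce: vy ← 0.74·10.851 = 8.030

1 2.916 19.632 14.053
2 2.933 10.750 28.188
3 2.170 5.887 38.648
final: 38.648 8.030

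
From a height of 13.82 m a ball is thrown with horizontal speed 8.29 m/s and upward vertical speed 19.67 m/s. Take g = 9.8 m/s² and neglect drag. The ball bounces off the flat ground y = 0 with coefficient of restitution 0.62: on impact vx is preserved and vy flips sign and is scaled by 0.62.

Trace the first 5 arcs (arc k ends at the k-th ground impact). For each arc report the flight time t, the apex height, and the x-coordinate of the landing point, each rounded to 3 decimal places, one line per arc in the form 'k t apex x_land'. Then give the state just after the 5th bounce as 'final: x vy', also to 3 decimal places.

1 4.624 33.560 38.335
2 3.245 12.901 65.237
3 2.012 4.959 81.917
4 1.247 1.906 92.258
5 0.773 0.733 98.669
final: 98.669 2.350

Arc 1: start y=13.820, vy=19.670 → t=4.624, apex=33.560, x_land=38.335, impact vy=-25.647
  bounce: vy ← 0.62·25.647 = 15.901
Arc 2: start y=0.000, vy=15.901 → t=3.245, apex=12.901, x_land=65.237, impact vy=-15.901
  bounce: vy ← 0.62·15.901 = 9.859
Arc 3: start y=0.000, vy=9.859 → t=2.012, apex=4.959, x_land=81.917, impact vy=-9.859
  bounce: vy ← 0.62·9.859 = 6.112
Arc 4: start y=0.000, vy=6.112 → t=1.247, apex=1.906, x_land=92.258, impact vy=-6.112
  bounce: vy ← 0.62·6.112 = 3.790
Arc 5: start y=0.000, vy=3.790 → t=0.773, apex=0.733, x_land=98.669, impact vy=-3.790
  bounce: vy ← 0.62·3.790 = 2.350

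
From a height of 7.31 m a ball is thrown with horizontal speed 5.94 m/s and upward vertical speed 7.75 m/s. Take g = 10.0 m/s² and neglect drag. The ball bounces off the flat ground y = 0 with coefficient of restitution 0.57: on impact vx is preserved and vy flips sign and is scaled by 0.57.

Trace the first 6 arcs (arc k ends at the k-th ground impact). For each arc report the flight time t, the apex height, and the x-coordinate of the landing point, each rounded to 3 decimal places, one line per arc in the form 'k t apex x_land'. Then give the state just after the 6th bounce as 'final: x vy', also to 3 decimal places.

Arc 1: start y=7.310, vy=7.750 → t=2.211, apex=10.313, x_land=13.134, impact vy=-14.362
  bounce: vy ← 0.57·14.362 = 8.186
Arc 2: start y=0.000, vy=8.186 → t=1.637, apex=3.351, x_land=22.860, impact vy=-8.186
  bounce: vy ← 0.57·8.186 = 4.666
Arc 3: start y=0.000, vy=4.666 → t=0.933, apex=1.089, x_land=28.403, impact vy=-4.666
  bounce: vy ← 0.57·4.666 = 2.660
Arc 4: start y=0.000, vy=2.660 → t=0.532, apex=0.354, x_land=31.563, impact vy=-2.660
  bounce: vy ← 0.57·2.660 = 1.516
Arc 5: start y=0.000, vy=1.516 → t=0.303, apex=0.115, x_land=33.364, impact vy=-1.516
  bounce: vy ← 0.57·1.516 = 0.864
Arc 6: start y=0.000, vy=0.864 → t=0.173, apex=0.037, x_land=34.390, impact vy=-0.864
  bounce: vy ← 0.57·0.864 = 0.493

1 2.211 10.313 13.134
2 1.637 3.351 22.860
3 0.933 1.089 28.403
4 0.532 0.354 31.563
5 0.303 0.115 33.364
6 0.173 0.037 34.390
final: 34.390 0.493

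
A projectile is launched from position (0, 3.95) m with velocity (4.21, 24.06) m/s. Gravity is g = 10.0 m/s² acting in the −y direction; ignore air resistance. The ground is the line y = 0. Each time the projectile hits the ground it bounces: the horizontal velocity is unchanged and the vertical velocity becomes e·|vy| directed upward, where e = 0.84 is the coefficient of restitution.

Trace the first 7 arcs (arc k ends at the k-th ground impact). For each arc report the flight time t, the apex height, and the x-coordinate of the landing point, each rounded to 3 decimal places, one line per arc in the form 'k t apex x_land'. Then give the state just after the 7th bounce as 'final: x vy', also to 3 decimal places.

1 4.971 32.894 20.928
2 4.309 23.210 39.069
3 3.620 16.377 54.307
4 3.040 11.556 67.108
5 2.554 8.154 77.860
6 2.145 5.753 86.892
7 1.802 4.059 94.479
final: 94.479 7.569

Arc 1: start y=3.950, vy=24.060 → t=4.971, apex=32.894, x_land=20.928, impact vy=-25.649
  bounce: vy ← 0.84·25.649 = 21.545
Arc 2: start y=0.000, vy=21.545 → t=4.309, apex=23.210, x_land=39.069, impact vy=-21.545
  bounce: vy ← 0.84·21.545 = 18.098
Arc 3: start y=0.000, vy=18.098 → t=3.620, apex=16.377, x_land=54.307, impact vy=-18.098
  bounce: vy ← 0.84·18.098 = 15.202
Arc 4: start y=0.000, vy=15.202 → t=3.040, apex=11.556, x_land=67.108, impact vy=-15.202
  bounce: vy ← 0.84·15.202 = 12.770
Arc 5: start y=0.000, vy=12.770 → t=2.554, apex=8.154, x_land=77.860, impact vy=-12.770
  bounce: vy ← 0.84·12.770 = 10.727
Arc 6: start y=0.000, vy=10.727 → t=2.145, apex=5.753, x_land=86.892, impact vy=-10.727
  bounce: vy ← 0.84·10.727 = 9.011
Arc 7: start y=0.000, vy=9.011 → t=1.802, apex=4.059, x_land=94.479, impact vy=-9.011
  bounce: vy ← 0.84·9.011 = 7.569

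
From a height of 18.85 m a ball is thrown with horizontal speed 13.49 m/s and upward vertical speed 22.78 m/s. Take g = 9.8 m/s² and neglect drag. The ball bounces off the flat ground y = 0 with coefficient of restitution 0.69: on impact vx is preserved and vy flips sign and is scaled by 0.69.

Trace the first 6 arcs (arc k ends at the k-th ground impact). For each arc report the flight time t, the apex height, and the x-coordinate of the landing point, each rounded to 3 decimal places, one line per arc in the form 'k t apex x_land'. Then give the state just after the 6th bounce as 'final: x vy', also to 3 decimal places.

1 5.366 45.326 72.386
2 4.197 21.580 129.006
3 2.896 10.274 168.073
4 1.998 4.891 195.030
5 1.379 2.329 213.630
6 0.951 1.109 226.464
final: 226.464 3.217

Arc 1: start y=18.850, vy=22.780 → t=5.366, apex=45.326, x_land=72.386, impact vy=-29.806
  bounce: vy ← 0.69·29.806 = 20.566
Arc 2: start y=0.000, vy=20.566 → t=4.197, apex=21.580, x_land=129.006, impact vy=-20.566
  bounce: vy ← 0.69·20.566 = 14.191
Arc 3: start y=0.000, vy=14.191 → t=2.896, apex=10.274, x_land=168.073, impact vy=-14.191
  bounce: vy ← 0.69·14.191 = 9.791
Arc 4: start y=0.000, vy=9.791 → t=1.998, apex=4.891, x_land=195.030, impact vy=-9.791
  bounce: vy ← 0.69·9.791 = 6.756
Arc 5: start y=0.000, vy=6.756 → t=1.379, apex=2.329, x_land=213.630, impact vy=-6.756
  bounce: vy ← 0.69·6.756 = 4.662
Arc 6: start y=0.000, vy=4.662 → t=0.951, apex=1.109, x_land=226.464, impact vy=-4.662
  bounce: vy ← 0.69·4.662 = 3.217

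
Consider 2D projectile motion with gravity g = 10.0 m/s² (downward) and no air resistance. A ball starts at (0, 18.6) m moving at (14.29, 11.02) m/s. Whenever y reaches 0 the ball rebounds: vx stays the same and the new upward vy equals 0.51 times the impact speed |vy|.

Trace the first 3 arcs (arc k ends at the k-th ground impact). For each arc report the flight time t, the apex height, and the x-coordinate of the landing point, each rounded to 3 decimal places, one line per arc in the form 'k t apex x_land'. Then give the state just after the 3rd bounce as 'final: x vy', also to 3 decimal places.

1 3.323 24.672 47.491
2 2.266 6.417 79.869
3 1.156 1.669 96.381
final: 96.381 2.947

Arc 1: start y=18.600, vy=11.020 → t=3.323, apex=24.672, x_land=47.491, impact vy=-22.214
  bounce: vy ← 0.51·22.214 = 11.329
Arc 2: start y=0.000, vy=11.329 → t=2.266, apex=6.417, x_land=79.869, impact vy=-11.329
  bounce: vy ← 0.51·11.329 = 5.778
Arc 3: start y=0.000, vy=5.778 → t=1.156, apex=1.669, x_land=96.381, impact vy=-5.778
  bounce: vy ← 0.51·5.778 = 2.947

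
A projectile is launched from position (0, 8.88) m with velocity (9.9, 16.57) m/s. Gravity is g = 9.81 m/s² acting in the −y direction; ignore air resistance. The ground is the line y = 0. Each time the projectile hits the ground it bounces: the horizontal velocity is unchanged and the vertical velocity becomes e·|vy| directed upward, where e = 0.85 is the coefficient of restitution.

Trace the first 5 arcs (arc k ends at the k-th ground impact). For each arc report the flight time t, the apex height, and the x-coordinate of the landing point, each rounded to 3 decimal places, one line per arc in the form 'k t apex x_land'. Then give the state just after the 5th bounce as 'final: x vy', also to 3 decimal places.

1 3.849 22.874 38.101
2 3.671 16.527 74.445
3 3.120 11.940 105.338
4 2.652 8.627 131.597
5 2.255 6.233 153.917
final: 153.917 9.400

Arc 1: start y=8.880, vy=16.570 → t=3.849, apex=22.874, x_land=38.101, impact vy=-21.185
  bounce: vy ← 0.85·21.185 = 18.007
Arc 2: start y=0.000, vy=18.007 → t=3.671, apex=16.527, x_land=74.445, impact vy=-18.007
  bounce: vy ← 0.85·18.007 = 15.306
Arc 3: start y=0.000, vy=15.306 → t=3.120, apex=11.940, x_land=105.338, impact vy=-15.306
  bounce: vy ← 0.85·15.306 = 13.010
Arc 4: start y=0.000, vy=13.010 → t=2.652, apex=8.627, x_land=131.597, impact vy=-13.010
  bounce: vy ← 0.85·13.010 = 11.059
Arc 5: start y=0.000, vy=11.059 → t=2.255, apex=6.233, x_land=153.917, impact vy=-11.059
  bounce: vy ← 0.85·11.059 = 9.400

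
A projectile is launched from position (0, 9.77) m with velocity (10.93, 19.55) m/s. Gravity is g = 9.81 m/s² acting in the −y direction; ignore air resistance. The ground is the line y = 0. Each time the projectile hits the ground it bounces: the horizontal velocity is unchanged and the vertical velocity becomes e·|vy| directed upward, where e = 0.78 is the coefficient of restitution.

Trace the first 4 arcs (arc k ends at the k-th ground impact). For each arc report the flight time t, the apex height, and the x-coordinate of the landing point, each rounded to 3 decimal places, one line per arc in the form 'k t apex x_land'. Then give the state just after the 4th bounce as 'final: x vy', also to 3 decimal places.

Arc 1: start y=9.770, vy=19.550 → t=4.435, apex=29.250, x_land=48.473, impact vy=-23.956
  bounce: vy ← 0.78·23.956 = 18.686
Arc 2: start y=0.000, vy=18.686 → t=3.810, apex=17.796, x_land=90.111, impact vy=-18.686
  bounce: vy ← 0.78·18.686 = 14.575
Arc 3: start y=0.000, vy=14.575 → t=2.971, apex=10.827, x_land=122.589, impact vy=-14.575
  bounce: vy ← 0.78·14.575 = 11.368
Arc 4: start y=0.000, vy=11.368 → t=2.318, apex=6.587, x_land=147.921, impact vy=-11.368
  bounce: vy ← 0.78·11.368 = 8.867

1 4.435 29.250 48.473
2 3.810 17.796 90.111
3 2.971 10.827 122.589
4 2.318 6.587 147.921
final: 147.921 8.867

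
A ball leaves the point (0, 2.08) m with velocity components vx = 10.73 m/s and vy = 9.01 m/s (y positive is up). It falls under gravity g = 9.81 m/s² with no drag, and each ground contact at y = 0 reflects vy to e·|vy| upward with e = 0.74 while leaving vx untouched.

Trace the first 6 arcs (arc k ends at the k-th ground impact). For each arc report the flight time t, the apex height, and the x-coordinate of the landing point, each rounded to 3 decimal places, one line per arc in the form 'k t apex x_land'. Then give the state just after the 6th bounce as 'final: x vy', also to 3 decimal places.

Arc 1: start y=2.080, vy=9.010 → t=2.044, apex=6.218, x_land=21.936, impact vy=-11.045
  bounce: vy ← 0.74·11.045 = 8.173
Arc 2: start y=0.000, vy=8.173 → t=1.666, apex=3.405, x_land=39.815, impact vy=-8.173
  bounce: vy ← 0.74·8.173 = 6.048
Arc 3: start y=0.000, vy=6.048 → t=1.233, apex=1.864, x_land=53.046, impact vy=-6.048
  bounce: vy ← 0.74·6.048 = 4.476
Arc 4: start y=0.000, vy=4.476 → t=0.912, apex=1.021, x_land=62.837, impact vy=-4.476
  bounce: vy ← 0.74·4.476 = 3.312
Arc 5: start y=0.000, vy=3.312 → t=0.675, apex=0.559, x_land=70.082, impact vy=-3.312
  bounce: vy ← 0.74·3.312 = 2.451
Arc 6: start y=0.000, vy=2.451 → t=0.500, apex=0.306, x_land=75.443, impact vy=-2.451
  bounce: vy ← 0.74·2.451 = 1.814

1 2.044 6.218 21.936
2 1.666 3.405 39.815
3 1.233 1.864 53.046
4 0.912 1.021 62.837
5 0.675 0.559 70.082
6 0.500 0.306 75.443
final: 75.443 1.814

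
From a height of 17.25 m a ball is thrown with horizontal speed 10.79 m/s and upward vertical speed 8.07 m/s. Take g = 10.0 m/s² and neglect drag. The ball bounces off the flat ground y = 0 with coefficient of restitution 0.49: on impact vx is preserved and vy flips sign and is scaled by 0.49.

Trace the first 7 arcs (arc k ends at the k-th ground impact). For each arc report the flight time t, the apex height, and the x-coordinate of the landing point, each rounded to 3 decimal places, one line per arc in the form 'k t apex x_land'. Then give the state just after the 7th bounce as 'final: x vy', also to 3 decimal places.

1 2.832 20.506 30.559
2 1.985 4.924 51.973
3 0.972 1.182 62.466
4 0.477 0.284 67.608
5 0.233 0.068 70.127
6 0.114 0.016 71.362
7 0.056 0.004 71.967
final: 71.967 0.137

Arc 1: start y=17.250, vy=8.070 → t=2.832, apex=20.506, x_land=30.559, impact vy=-20.252
  bounce: vy ← 0.49·20.252 = 9.923
Arc 2: start y=0.000, vy=9.923 → t=1.985, apex=4.924, x_land=51.973, impact vy=-9.923
  bounce: vy ← 0.49·9.923 = 4.862
Arc 3: start y=0.000, vy=4.862 → t=0.972, apex=1.182, x_land=62.466, impact vy=-4.862
  bounce: vy ← 0.49·4.862 = 2.383
Arc 4: start y=0.000, vy=2.383 → t=0.477, apex=0.284, x_land=67.608, impact vy=-2.383
  bounce: vy ← 0.49·2.383 = 1.167
Arc 5: start y=0.000, vy=1.167 → t=0.233, apex=0.068, x_land=70.127, impact vy=-1.167
  bounce: vy ← 0.49·1.167 = 0.572
Arc 6: start y=0.000, vy=0.572 → t=0.114, apex=0.016, x_land=71.362, impact vy=-0.572
  bounce: vy ← 0.49·0.572 = 0.280
Arc 7: start y=0.000, vy=0.280 → t=0.056, apex=0.004, x_land=71.967, impact vy=-0.280
  bounce: vy ← 0.49·0.280 = 0.137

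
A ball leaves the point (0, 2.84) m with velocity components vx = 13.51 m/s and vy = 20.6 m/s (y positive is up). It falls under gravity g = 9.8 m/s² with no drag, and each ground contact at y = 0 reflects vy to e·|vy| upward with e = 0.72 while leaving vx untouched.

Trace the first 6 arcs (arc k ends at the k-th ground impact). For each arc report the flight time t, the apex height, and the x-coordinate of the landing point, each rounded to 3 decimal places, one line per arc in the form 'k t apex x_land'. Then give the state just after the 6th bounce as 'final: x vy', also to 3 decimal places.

1 4.338 24.491 58.602
2 3.219 12.696 102.096
3 2.318 6.582 133.411
4 1.669 3.412 155.958
5 1.202 1.769 172.192
6 0.865 0.917 183.880
final: 183.880 3.052

Arc 1: start y=2.840, vy=20.600 → t=4.338, apex=24.491, x_land=58.602, impact vy=-21.909
  bounce: vy ← 0.72·21.909 = 15.775
Arc 2: start y=0.000, vy=15.775 → t=3.219, apex=12.696, x_land=102.096, impact vy=-15.775
  bounce: vy ← 0.72·15.775 = 11.358
Arc 3: start y=0.000, vy=11.358 → t=2.318, apex=6.582, x_land=133.411, impact vy=-11.358
  bounce: vy ← 0.72·11.358 = 8.178
Arc 4: start y=0.000, vy=8.178 → t=1.669, apex=3.412, x_land=155.958, impact vy=-8.178
  bounce: vy ← 0.72·8.178 = 5.888
Arc 5: start y=0.000, vy=5.888 → t=1.202, apex=1.769, x_land=172.192, impact vy=-5.888
  bounce: vy ← 0.72·5.888 = 4.239
Arc 6: start y=0.000, vy=4.239 → t=0.865, apex=0.917, x_land=183.880, impact vy=-4.239
  bounce: vy ← 0.72·4.239 = 3.052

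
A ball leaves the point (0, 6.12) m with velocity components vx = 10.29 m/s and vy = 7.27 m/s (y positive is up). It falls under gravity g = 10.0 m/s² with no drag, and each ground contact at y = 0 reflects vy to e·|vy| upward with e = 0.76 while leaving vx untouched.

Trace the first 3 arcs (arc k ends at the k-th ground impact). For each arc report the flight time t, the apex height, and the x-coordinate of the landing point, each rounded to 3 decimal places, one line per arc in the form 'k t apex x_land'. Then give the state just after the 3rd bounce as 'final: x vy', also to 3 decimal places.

1 2.051 8.763 21.103
2 2.012 5.061 41.809
3 1.529 2.923 57.545
final: 57.545 5.811

Arc 1: start y=6.120, vy=7.270 → t=2.051, apex=8.763, x_land=21.103, impact vy=-13.238
  bounce: vy ← 0.76·13.238 = 10.061
Arc 2: start y=0.000, vy=10.061 → t=2.012, apex=5.061, x_land=41.809, impact vy=-10.061
  bounce: vy ← 0.76·10.061 = 7.646
Arc 3: start y=0.000, vy=7.646 → t=1.529, apex=2.923, x_land=57.545, impact vy=-7.646
  bounce: vy ← 0.76·7.646 = 5.811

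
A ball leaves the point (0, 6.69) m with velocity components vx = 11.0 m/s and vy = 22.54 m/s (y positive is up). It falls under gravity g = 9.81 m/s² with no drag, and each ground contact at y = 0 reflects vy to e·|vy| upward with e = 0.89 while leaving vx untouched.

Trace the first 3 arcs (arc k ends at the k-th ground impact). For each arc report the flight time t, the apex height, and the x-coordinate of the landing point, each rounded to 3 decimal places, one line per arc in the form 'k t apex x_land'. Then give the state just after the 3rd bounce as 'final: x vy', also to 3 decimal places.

Arc 1: start y=6.690, vy=22.540 → t=4.875, apex=32.585, x_land=53.626, impact vy=-25.285
  bounce: vy ← 0.89·25.285 = 22.503
Arc 2: start y=0.000, vy=22.503 → t=4.588, apex=25.810, x_land=104.092, impact vy=-22.503
  bounce: vy ← 0.89·22.503 = 20.028
Arc 3: start y=0.000, vy=20.028 → t=4.083, apex=20.444, x_land=149.007, impact vy=-20.028
  bounce: vy ← 0.89·20.028 = 17.825

1 4.875 32.585 53.626
2 4.588 25.810 104.092
3 4.083 20.444 149.007
final: 149.007 17.825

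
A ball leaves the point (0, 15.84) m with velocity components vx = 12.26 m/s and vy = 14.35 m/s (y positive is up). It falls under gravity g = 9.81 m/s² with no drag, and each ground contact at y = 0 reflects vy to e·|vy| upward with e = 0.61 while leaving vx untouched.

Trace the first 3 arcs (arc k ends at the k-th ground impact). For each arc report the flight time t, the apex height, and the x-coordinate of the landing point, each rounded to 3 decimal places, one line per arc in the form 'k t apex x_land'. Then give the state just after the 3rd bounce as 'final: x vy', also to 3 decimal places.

Arc 1: start y=15.840, vy=14.350 → t=3.780, apex=26.336, x_land=46.342, impact vy=-22.731
  bounce: vy ← 0.61·22.731 = 13.866
Arc 2: start y=0.000, vy=13.866 → t=2.827, apex=9.799, x_land=81.000, impact vy=-13.866
  bounce: vy ← 0.61·13.866 = 8.458
Arc 3: start y=0.000, vy=8.458 → t=1.724, apex=3.646, x_land=102.141, impact vy=-8.458
  bounce: vy ← 0.61·8.458 = 5.160

1 3.780 26.336 46.342
2 2.827 9.799 81.000
3 1.724 3.646 102.141
final: 102.141 5.160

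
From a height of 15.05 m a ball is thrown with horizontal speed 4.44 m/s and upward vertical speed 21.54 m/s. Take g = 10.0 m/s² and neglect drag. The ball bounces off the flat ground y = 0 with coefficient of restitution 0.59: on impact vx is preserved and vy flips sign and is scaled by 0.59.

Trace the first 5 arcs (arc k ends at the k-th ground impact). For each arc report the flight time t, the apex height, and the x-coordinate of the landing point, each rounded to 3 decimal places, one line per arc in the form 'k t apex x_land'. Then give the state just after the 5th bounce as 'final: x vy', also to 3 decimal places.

Arc 1: start y=15.050, vy=21.540 → t=4.920, apex=38.249, x_land=21.844, impact vy=-27.658
  bounce: vy ← 0.59·27.658 = 16.318
Arc 2: start y=0.000, vy=16.318 → t=3.264, apex=13.314, x_land=36.335, impact vy=-16.318
  bounce: vy ← 0.59·16.318 = 9.628
Arc 3: start y=0.000, vy=9.628 → t=1.926, apex=4.635, x_land=44.884, impact vy=-9.628
  bounce: vy ← 0.59·9.628 = 5.680
Arc 4: start y=0.000, vy=5.680 → t=1.136, apex=1.613, x_land=49.928, impact vy=-5.680
  bounce: vy ← 0.59·5.680 = 3.351
Arc 5: start y=0.000, vy=3.351 → t=0.670, apex=0.562, x_land=52.904, impact vy=-3.351
  bounce: vy ← 0.59·3.351 = 1.977

1 4.920 38.249 21.844
2 3.264 13.314 36.335
3 1.926 4.635 44.884
4 1.136 1.613 49.928
5 0.670 0.562 52.904
final: 52.904 1.977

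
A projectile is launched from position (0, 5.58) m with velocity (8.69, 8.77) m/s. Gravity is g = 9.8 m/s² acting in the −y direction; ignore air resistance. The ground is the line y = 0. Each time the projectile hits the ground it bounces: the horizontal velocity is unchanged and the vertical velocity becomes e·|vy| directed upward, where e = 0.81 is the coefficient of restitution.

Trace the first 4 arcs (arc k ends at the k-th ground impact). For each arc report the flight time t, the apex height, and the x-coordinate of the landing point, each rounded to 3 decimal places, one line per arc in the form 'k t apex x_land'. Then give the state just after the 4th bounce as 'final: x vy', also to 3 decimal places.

Arc 1: start y=5.580, vy=8.770 → t=2.288, apex=9.504, x_land=19.879, impact vy=-13.648
  bounce: vy ← 0.81·13.648 = 11.055
Arc 2: start y=0.000, vy=11.055 → t=2.256, apex=6.236, x_land=39.485, impact vy=-11.055
  bounce: vy ← 0.81·11.055 = 8.955
Arc 3: start y=0.000, vy=8.955 → t=1.828, apex=4.091, x_land=55.366, impact vy=-8.955
  bounce: vy ← 0.81·8.955 = 7.253
Arc 4: start y=0.000, vy=7.253 → t=1.480, apex=2.684, x_land=68.230, impact vy=-7.253
  bounce: vy ← 0.81·7.253 = 5.875

1 2.288 9.504 19.879
2 2.256 6.236 39.485
3 1.828 4.091 55.366
4 1.480 2.684 68.230
final: 68.230 5.875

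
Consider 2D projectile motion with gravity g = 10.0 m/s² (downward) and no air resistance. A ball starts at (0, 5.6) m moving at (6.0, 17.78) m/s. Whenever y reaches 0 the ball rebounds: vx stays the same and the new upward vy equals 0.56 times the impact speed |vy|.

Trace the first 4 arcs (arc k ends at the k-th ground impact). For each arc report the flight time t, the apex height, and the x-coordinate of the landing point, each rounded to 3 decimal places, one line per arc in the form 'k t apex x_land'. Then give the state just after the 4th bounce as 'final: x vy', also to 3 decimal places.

1 3.847 21.406 23.083
2 2.317 6.713 36.987
3 1.298 2.105 44.774
4 0.727 0.660 49.134
final: 49.134 2.035

Arc 1: start y=5.600, vy=17.780 → t=3.847, apex=21.406, x_land=23.083, impact vy=-20.691
  bounce: vy ← 0.56·20.691 = 11.587
Arc 2: start y=0.000, vy=11.587 → t=2.317, apex=6.713, x_land=36.987, impact vy=-11.587
  bounce: vy ← 0.56·11.587 = 6.489
Arc 3: start y=0.000, vy=6.489 → t=1.298, apex=2.105, x_land=44.774, impact vy=-6.489
  bounce: vy ← 0.56·6.489 = 3.634
Arc 4: start y=0.000, vy=3.634 → t=0.727, apex=0.660, x_land=49.134, impact vy=-3.634
  bounce: vy ← 0.56·3.634 = 2.035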